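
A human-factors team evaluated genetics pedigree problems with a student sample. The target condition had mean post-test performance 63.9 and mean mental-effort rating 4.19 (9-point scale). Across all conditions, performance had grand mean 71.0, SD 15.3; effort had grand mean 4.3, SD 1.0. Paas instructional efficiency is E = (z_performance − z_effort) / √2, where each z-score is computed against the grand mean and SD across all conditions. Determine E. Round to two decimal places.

z_performance = (63.9 − 71.0) / 15.3 = -7.1000 / 15.3 = -0.4641.
z_effort = (4.19 − 4.3) / 1.0 = -0.1100 / 1.0 = -0.1100.
z_P − z_E = -0.4641 − (-0.1100) = -0.3541.
E = -0.3541 / √2 = -0.3541 / 1.41421 = -0.2504 ≈ -0.25.

-0.25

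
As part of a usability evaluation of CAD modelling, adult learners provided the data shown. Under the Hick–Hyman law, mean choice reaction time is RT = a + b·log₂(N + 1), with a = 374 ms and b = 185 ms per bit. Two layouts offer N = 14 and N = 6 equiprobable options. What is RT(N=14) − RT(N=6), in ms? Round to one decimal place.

203.4

RT(14) = 374 + 185·log₂(15) = 374 + 185·3.9069 = 1096.7765 ms.
RT(6) = 374 + 185·log₂(7) = 374 + 185·2.8074 = 893.3690 ms.
Difference = 1096.7765 − 893.3690 = 203.4075 ≈ 203.4 ms.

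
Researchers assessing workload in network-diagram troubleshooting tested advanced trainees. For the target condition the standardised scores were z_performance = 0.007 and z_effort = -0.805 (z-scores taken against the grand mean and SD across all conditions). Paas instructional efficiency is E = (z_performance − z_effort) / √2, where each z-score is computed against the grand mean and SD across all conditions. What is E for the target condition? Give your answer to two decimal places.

0.57

z_P − z_E = 0.007 − (-0.805) = 0.8120.
E = 0.8120 / √2 = 0.8120 / 1.41421 = 0.5742 ≈ 0.57.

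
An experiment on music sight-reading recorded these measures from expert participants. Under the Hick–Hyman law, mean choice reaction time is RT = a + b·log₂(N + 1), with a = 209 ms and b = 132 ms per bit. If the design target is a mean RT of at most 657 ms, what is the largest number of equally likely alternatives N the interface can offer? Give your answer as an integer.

9

Set 209 + 132·log₂(N + 1) ≤ 657.
log₂(N + 1) ≤ (657 − 209) / 132 = 3.3939.
N + 1 ≤ 2^3.3939 = 10.5115.
N ≤ 9.5115, so the largest integer N is 9.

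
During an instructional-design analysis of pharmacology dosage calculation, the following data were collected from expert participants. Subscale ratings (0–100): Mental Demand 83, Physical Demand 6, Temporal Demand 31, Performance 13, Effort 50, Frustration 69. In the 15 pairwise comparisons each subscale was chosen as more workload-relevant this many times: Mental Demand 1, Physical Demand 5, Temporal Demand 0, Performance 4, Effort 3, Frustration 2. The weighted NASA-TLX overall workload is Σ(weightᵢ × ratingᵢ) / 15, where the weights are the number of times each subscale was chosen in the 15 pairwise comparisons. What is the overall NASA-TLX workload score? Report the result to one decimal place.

30.2

The tallies are the weights (they sum to 15).
Weighted sum = 1·83 + 5·6 + 0·31 + 4·13 + 3·50 + 2·69
            = 83 + 30 + 0 + 52 + 150 + 138 = 453.
Overall workload = 453 / 15 = 30.2000 ≈ 30.2.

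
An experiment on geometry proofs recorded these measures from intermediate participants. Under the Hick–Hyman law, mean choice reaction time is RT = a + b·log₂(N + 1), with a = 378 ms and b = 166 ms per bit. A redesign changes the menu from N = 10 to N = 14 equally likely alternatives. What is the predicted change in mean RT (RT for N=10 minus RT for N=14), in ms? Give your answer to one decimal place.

-74.3

RT(10) = 378 + 166·log₂(11) = 378 + 166·3.4594 = 952.2604 ms.
RT(14) = 378 + 166·log₂(15) = 378 + 166·3.9069 = 1026.5454 ms.
Difference = 952.2604 − 1026.5454 = -74.2850 ≈ -74.3 ms.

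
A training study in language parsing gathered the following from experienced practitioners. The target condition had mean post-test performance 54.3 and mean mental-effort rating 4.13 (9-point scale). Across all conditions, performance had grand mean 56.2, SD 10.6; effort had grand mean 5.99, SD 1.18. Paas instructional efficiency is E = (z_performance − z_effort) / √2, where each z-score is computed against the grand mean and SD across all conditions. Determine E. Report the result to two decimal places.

z_performance = (54.3 − 56.2) / 10.6 = -1.9000 / 10.6 = -0.1792.
z_effort = (4.13 − 5.99) / 1.18 = -1.8600 / 1.18 = -1.5763.
z_P − z_E = -0.1792 − (-1.5763) = 1.3971.
E = 1.3971 / √2 = 1.3971 / 1.41421 = 0.9879 ≈ 0.99.

0.99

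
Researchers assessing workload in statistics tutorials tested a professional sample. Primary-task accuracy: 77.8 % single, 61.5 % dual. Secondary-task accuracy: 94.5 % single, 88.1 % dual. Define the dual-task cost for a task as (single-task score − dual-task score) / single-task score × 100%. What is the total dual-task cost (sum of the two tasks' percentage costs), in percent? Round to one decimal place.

27.7

Primary cost = (77.8 − 61.5) / 77.8 × 100% = 20.9512%.
Secondary cost = (94.5 − 88.1) / 94.5 × 100% = 6.7725%.
Total = 20.9512% + 6.7725% = 27.7237% ≈ 27.7%.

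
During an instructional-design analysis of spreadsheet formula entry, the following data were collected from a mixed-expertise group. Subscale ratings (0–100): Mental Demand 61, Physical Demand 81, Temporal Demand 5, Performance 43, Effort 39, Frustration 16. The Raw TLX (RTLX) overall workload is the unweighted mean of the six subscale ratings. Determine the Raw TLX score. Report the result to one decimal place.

Sum of ratings = 61 + 81 + 5 + 43 + 39 + 16 = 245.
RTLX = 245 / 6 = 40.8333 ≈ 40.8.

40.8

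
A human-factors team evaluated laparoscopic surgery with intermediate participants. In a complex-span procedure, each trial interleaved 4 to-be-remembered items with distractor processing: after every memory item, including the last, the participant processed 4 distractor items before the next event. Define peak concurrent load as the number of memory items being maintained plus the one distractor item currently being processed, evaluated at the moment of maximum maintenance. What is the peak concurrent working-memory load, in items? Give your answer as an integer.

5

Maintenance is greatest during the distractor(s) after memory item 4: all 4 memory items are being held.
One distractor item is concurrently being processed.
Peak concurrent load = 4 + 1 = 5 items.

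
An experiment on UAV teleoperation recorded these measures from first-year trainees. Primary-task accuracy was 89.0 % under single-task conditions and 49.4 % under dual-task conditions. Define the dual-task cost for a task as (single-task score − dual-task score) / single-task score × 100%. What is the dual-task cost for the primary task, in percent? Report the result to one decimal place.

44.5

Cost = (89.0 − 49.4) / 89.0 × 100%
     = 39.6000 / 89.0 × 100% = 44.4944%.
≈ 44.5%.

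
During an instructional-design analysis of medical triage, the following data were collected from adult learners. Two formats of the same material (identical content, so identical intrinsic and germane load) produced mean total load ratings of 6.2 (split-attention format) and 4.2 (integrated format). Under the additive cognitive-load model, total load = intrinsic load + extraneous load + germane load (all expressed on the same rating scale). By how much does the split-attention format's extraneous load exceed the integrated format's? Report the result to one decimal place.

2.0

Intrinsic and germane load are equal across formats, so the difference in total load equals the difference in extraneous load.
Extraneous-load difference = 6.2 − 4.2 = 2.0.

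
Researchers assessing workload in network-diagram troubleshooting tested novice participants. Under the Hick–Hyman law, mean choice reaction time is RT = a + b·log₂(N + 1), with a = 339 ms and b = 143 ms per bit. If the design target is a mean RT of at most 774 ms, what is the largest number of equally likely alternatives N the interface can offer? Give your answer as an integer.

7

Set 339 + 143·log₂(N + 1) ≤ 774.
log₂(N + 1) ≤ (774 − 339) / 143 = 3.0420.
N + 1 ≤ 2^3.0420 = 8.2363.
N ≤ 7.2363, so the largest integer N is 7.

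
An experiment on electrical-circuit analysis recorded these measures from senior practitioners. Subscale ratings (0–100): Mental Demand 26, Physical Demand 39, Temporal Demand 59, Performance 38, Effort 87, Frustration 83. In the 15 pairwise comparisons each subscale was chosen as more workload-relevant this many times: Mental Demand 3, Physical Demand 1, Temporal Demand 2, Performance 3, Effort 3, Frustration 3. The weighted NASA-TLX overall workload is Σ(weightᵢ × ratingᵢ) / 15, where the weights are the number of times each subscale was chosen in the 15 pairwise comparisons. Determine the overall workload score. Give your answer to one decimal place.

The tallies are the weights (they sum to 15).
Weighted sum = 3·26 + 1·39 + 2·59 + 3·38 + 3·87 + 3·83
            = 78 + 39 + 118 + 114 + 261 + 249 = 859.
Overall workload = 859 / 15 = 57.2667 ≈ 57.3.

57.3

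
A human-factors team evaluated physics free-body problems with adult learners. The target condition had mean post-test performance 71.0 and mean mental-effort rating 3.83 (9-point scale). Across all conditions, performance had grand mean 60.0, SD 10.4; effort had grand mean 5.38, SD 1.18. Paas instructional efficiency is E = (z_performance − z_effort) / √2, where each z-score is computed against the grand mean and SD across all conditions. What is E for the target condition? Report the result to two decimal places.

1.68

z_performance = (71.0 − 60.0) / 10.4 = 11.0000 / 10.4 = 1.0577.
z_effort = (3.83 − 5.38) / 1.18 = -1.5500 / 1.18 = -1.3136.
z_P − z_E = 1.0577 − (-1.3136) = 2.3713.
E = 2.3713 / √2 = 2.3713 / 1.41421 = 1.6768 ≈ 1.68.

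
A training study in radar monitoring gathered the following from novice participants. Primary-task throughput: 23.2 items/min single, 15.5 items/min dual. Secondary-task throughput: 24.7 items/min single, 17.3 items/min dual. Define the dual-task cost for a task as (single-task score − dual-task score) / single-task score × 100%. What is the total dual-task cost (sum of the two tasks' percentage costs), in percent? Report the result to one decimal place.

63.1

Primary cost = (23.2 − 15.5) / 23.2 × 100% = 33.1897%.
Secondary cost = (24.7 − 17.3) / 24.7 × 100% = 29.9595%.
Total = 33.1897% + 29.9595% = 63.1492% ≈ 63.1%.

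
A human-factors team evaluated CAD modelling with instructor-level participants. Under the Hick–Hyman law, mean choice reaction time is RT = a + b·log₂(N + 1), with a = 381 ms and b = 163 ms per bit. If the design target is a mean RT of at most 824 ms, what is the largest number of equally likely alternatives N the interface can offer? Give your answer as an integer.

Set 381 + 163·log₂(N + 1) ≤ 824.
log₂(N + 1) ≤ (824 − 381) / 163 = 2.7178.
N + 1 ≤ 2^2.7178 = 6.5787.
N ≤ 5.5787, so the largest integer N is 5.

5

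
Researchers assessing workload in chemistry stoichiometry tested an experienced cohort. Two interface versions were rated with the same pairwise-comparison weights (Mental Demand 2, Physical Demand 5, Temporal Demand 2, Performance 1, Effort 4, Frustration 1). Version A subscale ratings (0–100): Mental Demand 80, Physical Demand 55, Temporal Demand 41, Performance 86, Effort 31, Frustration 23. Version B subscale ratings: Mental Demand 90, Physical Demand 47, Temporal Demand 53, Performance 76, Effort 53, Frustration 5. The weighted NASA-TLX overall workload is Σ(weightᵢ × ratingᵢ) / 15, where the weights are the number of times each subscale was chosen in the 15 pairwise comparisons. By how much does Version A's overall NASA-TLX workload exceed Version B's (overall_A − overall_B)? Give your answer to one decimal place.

Version A weighted sum = 2·80 + 5·55 + 2·41 + 1·86 + 4·31 + 1·23 = 160 + 275 + 82 + 86 + 124 + 23 = 750; overall_A = 750/15 = 50.0000.
Version B weighted sum = 2·90 + 5·47 + 2·53 + 1·76 + 4·53 + 1·5 = 180 + 235 + 106 + 76 + 212 + 5 = 814; overall_B = 814/15 = 54.2667.
Difference = 50.0000 − 54.2667 = -4.2667 ≈ -4.3.

-4.3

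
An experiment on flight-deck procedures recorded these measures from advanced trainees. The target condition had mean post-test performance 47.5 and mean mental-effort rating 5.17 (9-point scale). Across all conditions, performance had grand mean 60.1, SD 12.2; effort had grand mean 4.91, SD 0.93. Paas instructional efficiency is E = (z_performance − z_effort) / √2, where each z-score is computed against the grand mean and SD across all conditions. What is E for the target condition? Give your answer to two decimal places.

-0.93

z_performance = (47.5 − 60.1) / 12.2 = -12.6000 / 12.2 = -1.0328.
z_effort = (5.17 − 4.91) / 0.93 = 0.2600 / 0.93 = 0.2796.
z_P − z_E = -1.0328 − 0.2796 = -1.3124.
E = -1.3124 / √2 = -1.3124 / 1.41421 = -0.9280 ≈ -0.93.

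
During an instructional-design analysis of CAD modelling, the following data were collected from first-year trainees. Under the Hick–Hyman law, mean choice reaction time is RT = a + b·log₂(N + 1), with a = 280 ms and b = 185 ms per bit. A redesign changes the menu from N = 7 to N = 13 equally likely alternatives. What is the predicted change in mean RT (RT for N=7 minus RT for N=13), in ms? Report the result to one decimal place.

-149.4

RT(7) = 280 + 185·log₂(8) = 280 + 185·3.0000 = 835.0000 ms.
RT(13) = 280 + 185·log₂(14) = 280 + 185·3.8074 = 984.3690 ms.
Difference = 835.0000 − 984.3690 = -149.3690 ≈ -149.4 ms.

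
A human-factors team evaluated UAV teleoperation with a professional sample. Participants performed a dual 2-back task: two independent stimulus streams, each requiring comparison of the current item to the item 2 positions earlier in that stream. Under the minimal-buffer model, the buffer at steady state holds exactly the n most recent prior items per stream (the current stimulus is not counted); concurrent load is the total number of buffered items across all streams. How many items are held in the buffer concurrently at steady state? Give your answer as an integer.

Each stream's buffer holds its 2 most recent prior items.
Two independent streams: 2 × 2 = 4 buffered items at steady state.

4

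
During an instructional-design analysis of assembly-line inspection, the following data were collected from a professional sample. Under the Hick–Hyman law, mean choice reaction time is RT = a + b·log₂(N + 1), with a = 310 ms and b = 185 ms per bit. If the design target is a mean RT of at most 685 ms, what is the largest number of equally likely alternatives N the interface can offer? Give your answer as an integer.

Set 310 + 185·log₂(N + 1) ≤ 685.
log₂(N + 1) ≤ (685 − 310) / 185 = 2.0270.
N + 1 ≤ 2^2.0270 = 4.0756.
N ≤ 3.0756, so the largest integer N is 3.

3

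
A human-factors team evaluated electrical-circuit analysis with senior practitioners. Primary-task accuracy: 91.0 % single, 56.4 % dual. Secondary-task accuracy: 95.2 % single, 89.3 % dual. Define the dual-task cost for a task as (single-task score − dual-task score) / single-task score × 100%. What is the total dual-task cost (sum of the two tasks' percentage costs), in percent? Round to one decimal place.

44.2

Primary cost = (91.0 − 56.4) / 91.0 × 100% = 38.0220%.
Secondary cost = (95.2 − 89.3) / 95.2 × 100% = 6.1975%.
Total = 38.0220% + 6.1975% = 44.2195% ≈ 44.2%.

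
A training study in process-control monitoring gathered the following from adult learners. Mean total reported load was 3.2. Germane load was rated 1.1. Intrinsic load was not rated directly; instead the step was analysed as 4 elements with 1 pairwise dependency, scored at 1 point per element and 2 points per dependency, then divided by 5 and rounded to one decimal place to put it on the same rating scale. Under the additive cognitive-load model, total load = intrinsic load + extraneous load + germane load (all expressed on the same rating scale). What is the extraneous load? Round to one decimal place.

Intrinsic (element-interactivity): (4 × 1 + 1 × 2) / 5 = 6 / 5 = 1.2000 → 1.2.
extraneous load = total − intrinsic − germane
             = 3.2 − 1.2 − 1.1 = 0.9.

0.9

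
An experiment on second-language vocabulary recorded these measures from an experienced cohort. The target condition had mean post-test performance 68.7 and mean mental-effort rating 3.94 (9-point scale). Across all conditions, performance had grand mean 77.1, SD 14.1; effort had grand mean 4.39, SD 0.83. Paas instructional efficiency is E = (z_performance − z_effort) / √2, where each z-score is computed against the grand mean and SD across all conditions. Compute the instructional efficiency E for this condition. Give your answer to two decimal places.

-0.04

z_performance = (68.7 − 77.1) / 14.1 = -8.4000 / 14.1 = -0.5957.
z_effort = (3.94 − 4.39) / 0.83 = -0.4500 / 0.83 = -0.5422.
z_P − z_E = -0.5957 − (-0.5422) = -0.0535.
E = -0.0535 / √2 = -0.0535 / 1.41421 = -0.0378 ≈ -0.04.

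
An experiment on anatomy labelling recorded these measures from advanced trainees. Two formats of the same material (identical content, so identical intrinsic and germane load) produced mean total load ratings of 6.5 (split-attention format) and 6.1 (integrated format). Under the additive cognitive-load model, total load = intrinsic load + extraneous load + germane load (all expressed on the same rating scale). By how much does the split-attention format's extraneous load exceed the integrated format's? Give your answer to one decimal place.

0.4

Intrinsic and germane load are equal across formats, so the difference in total load equals the difference in extraneous load.
Extraneous-load difference = 6.5 − 6.1 = 0.4.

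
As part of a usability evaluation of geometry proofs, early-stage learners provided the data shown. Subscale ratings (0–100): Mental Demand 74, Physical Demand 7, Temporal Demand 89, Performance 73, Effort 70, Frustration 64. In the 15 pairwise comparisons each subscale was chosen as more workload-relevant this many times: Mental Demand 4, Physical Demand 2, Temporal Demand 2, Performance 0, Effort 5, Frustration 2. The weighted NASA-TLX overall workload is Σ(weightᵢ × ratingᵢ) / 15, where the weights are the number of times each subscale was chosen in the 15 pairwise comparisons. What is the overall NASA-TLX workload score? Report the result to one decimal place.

The tallies are the weights (they sum to 15).
Weighted sum = 4·74 + 2·7 + 2·89 + 0·73 + 5·70 + 2·64
            = 296 + 14 + 178 + 0 + 350 + 128 = 966.
Overall workload = 966 / 15 = 64.4000 ≈ 64.4.

64.4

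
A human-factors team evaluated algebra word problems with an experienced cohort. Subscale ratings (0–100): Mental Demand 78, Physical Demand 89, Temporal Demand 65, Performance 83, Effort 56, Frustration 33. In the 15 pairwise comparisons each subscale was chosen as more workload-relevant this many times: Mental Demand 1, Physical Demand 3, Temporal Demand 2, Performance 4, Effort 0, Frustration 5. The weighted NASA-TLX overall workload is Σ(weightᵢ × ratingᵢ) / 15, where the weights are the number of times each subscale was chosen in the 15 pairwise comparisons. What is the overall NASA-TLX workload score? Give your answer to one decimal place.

64.8

The tallies are the weights (they sum to 15).
Weighted sum = 1·78 + 3·89 + 2·65 + 4·83 + 0·56 + 5·33
            = 78 + 267 + 130 + 332 + 0 + 165 = 972.
Overall workload = 972 / 15 = 64.8000 ≈ 64.8.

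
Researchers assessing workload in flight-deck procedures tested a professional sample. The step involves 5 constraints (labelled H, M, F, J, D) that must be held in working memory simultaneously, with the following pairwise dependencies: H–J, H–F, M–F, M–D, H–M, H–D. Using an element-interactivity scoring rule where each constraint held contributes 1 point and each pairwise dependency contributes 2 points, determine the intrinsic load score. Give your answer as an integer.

17

Count of constraints held simultaneously: 5.
Count of pairwise dependencies listed: 6.
Element contribution: 5 × 1 = 5.
Interaction contribution: 6 × 2 = 12.
Intrinsic load = 5 + 12 = 17.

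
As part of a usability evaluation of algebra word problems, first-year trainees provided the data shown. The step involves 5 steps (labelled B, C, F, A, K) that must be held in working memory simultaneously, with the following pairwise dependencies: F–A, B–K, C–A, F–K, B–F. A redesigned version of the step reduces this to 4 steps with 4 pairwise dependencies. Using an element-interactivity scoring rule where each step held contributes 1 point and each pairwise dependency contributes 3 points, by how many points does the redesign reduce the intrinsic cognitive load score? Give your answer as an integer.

Original: 5 × 1 + 5 × 3 = 5 + 15 = 20.
Redesigned: 4 × 1 + 4 × 3 = 4 + 12 = 16.
Reduction = 20 − 16 = 4.

4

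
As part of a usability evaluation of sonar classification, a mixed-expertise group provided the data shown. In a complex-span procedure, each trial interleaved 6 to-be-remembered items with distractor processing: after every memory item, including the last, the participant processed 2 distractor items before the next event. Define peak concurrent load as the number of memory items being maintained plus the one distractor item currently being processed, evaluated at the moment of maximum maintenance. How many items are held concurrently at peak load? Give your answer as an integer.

Maintenance is greatest during the distractor(s) after memory item 6: all 6 memory items are being held.
One distractor item is concurrently being processed.
Peak concurrent load = 6 + 1 = 7 items.

7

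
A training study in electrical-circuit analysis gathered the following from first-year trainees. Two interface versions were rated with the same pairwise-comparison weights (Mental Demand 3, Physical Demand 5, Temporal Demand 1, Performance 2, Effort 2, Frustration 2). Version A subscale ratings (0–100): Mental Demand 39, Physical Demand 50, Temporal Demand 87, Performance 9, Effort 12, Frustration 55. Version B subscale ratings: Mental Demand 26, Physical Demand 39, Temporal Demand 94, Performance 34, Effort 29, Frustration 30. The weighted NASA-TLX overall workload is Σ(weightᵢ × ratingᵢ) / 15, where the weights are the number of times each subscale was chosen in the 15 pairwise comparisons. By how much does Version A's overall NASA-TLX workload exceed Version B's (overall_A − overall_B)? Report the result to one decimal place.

3.5

Version A weighted sum = 3·39 + 5·50 + 1·87 + 2·9 + 2·12 + 2·55 = 117 + 250 + 87 + 18 + 24 + 110 = 606; overall_A = 606/15 = 40.4000.
Version B weighted sum = 3·26 + 5·39 + 1·94 + 2·34 + 2·29 + 2·30 = 78 + 195 + 94 + 68 + 58 + 60 = 553; overall_B = 553/15 = 36.8667.
Difference = 40.4000 − 36.8667 = 3.5333 ≈ 3.5.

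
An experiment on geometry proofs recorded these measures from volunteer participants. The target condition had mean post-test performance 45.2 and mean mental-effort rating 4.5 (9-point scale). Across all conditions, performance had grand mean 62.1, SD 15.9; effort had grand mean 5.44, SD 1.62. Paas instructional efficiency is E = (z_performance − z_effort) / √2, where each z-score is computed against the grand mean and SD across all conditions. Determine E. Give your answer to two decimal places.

z_performance = (45.2 − 62.1) / 15.9 = -16.9000 / 15.9 = -1.0629.
z_effort = (4.5 − 5.44) / 1.62 = -0.9400 / 1.62 = -0.5802.
z_P − z_E = -1.0629 − (-0.5802) = -0.4827.
E = -0.4827 / √2 = -0.4827 / 1.41421 = -0.3413 ≈ -0.34.

-0.34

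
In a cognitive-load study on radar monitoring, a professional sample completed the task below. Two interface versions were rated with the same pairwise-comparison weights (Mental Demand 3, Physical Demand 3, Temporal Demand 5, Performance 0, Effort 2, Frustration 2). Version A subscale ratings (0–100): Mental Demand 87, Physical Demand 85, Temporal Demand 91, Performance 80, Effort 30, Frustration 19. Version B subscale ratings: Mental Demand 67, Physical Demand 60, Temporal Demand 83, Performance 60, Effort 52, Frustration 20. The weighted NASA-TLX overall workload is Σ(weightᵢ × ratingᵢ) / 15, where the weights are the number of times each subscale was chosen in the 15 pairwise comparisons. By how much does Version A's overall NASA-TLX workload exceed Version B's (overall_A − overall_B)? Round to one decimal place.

Version A weighted sum = 3·87 + 3·85 + 5·91 + 0·80 + 2·30 + 2·19 = 261 + 255 + 455 + 0 + 60 + 38 = 1069; overall_A = 1069/15 = 71.2667.
Version B weighted sum = 3·67 + 3·60 + 5·83 + 0·60 + 2·52 + 2·20 = 201 + 180 + 415 + 0 + 104 + 40 = 940; overall_B = 940/15 = 62.6667.
Difference = 71.2667 − 62.6667 = 8.6000 ≈ 8.6.

8.6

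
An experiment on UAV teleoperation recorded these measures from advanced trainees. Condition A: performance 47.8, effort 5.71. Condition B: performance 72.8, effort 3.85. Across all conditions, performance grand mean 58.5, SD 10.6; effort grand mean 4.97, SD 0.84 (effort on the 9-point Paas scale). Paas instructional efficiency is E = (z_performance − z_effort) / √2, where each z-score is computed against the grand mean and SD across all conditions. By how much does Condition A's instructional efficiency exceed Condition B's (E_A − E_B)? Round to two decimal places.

Condition A: z_P = (47.8 − 58.5)/10.6 = -1.0094; z_E = (5.71 − 4.97)/0.84 = 0.8810; E_A = (-1.0094 − 0.8810)/√2 = -1.3367.
Condition B: z_P = (72.8 − 58.5)/10.6 = 1.3491; z_E = (3.85 − 4.97)/0.84 = -1.3333; E_B = (1.3491 − (-1.3333))/√2 = 1.8967.
E_A − E_B = -1.3367 − 1.8967 = -3.2334 ≈ -3.23.

-3.23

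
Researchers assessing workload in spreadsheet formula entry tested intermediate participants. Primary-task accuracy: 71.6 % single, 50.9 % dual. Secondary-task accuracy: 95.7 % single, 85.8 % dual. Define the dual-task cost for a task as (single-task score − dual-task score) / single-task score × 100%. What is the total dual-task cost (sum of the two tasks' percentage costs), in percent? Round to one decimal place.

Primary cost = (71.6 − 50.9) / 71.6 × 100% = 28.9106%.
Secondary cost = (95.7 − 85.8) / 95.7 × 100% = 10.3448%.
Total = 28.9106% + 10.3448% = 39.2554% ≈ 39.3%.

39.3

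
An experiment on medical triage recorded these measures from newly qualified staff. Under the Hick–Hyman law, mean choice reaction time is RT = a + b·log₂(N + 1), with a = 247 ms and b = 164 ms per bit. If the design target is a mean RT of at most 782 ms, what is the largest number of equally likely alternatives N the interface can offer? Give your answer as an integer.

Set 247 + 164·log₂(N + 1) ≤ 782.
log₂(N + 1) ≤ (782 − 247) / 164 = 3.2622.
N + 1 ≤ 2^3.2622 = 9.5944.
N ≤ 8.5944, so the largest integer N is 8.

8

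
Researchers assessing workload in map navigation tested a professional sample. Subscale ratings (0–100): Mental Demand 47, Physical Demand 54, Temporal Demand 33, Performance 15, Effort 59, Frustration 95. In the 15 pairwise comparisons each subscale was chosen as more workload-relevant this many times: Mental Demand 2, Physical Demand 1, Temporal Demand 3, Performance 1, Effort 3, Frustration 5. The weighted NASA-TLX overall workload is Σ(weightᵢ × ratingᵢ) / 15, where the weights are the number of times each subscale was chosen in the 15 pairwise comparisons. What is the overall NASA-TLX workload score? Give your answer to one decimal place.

The tallies are the weights (they sum to 15).
Weighted sum = 2·47 + 1·54 + 3·33 + 1·15 + 3·59 + 5·95
            = 94 + 54 + 99 + 15 + 177 + 475 = 914.
Overall workload = 914 / 15 = 60.9333 ≈ 60.9.

60.9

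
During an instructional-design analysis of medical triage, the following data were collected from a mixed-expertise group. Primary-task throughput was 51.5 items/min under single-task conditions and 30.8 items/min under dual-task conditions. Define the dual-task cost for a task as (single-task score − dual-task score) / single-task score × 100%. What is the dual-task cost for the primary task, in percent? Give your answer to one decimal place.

Cost = (51.5 − 30.8) / 51.5 × 100%
     = 20.7000 / 51.5 × 100% = 40.1942%.
≈ 40.2%.

40.2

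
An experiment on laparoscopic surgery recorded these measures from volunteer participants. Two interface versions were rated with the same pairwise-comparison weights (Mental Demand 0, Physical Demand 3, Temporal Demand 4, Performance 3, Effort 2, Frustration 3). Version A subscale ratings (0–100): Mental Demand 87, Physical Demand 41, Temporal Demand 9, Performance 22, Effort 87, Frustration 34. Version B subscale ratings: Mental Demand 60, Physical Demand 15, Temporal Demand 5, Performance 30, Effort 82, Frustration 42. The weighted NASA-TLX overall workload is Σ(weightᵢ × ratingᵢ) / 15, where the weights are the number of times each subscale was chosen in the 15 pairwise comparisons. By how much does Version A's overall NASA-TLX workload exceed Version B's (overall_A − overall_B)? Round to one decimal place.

3.7

Version A weighted sum = 0·87 + 3·41 + 4·9 + 3·22 + 2·87 + 3·34 = 0 + 123 + 36 + 66 + 174 + 102 = 501; overall_A = 501/15 = 33.4000.
Version B weighted sum = 0·60 + 3·15 + 4·5 + 3·30 + 2·82 + 3·42 = 0 + 45 + 20 + 90 + 164 + 126 = 445; overall_B = 445/15 = 29.6667.
Difference = 33.4000 − 29.6667 = 3.7333 ≈ 3.7.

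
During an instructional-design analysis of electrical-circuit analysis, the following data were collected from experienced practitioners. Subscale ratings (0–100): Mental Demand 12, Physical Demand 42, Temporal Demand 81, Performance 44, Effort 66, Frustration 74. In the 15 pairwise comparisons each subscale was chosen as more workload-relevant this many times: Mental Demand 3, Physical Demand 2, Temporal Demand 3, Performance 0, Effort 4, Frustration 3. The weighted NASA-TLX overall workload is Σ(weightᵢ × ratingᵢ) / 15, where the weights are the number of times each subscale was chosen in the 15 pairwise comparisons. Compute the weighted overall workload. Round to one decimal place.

The tallies are the weights (they sum to 15).
Weighted sum = 3·12 + 2·42 + 3·81 + 0·44 + 4·66 + 3·74
            = 36 + 84 + 243 + 0 + 264 + 222 = 849.
Overall workload = 849 / 15 = 56.6000 ≈ 56.6.

56.6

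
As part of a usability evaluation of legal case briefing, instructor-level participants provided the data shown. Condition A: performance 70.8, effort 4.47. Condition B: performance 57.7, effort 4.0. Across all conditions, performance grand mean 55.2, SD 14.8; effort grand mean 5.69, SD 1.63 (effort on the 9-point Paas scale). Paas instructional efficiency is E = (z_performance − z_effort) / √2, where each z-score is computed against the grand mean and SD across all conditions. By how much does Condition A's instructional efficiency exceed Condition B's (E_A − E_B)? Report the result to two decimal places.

Condition A: z_P = (70.8 − 55.2)/14.8 = 1.0541; z_E = (4.47 − 5.69)/1.63 = -0.7485; E_A = (1.0541 − (-0.7485))/√2 = 1.2746.
Condition B: z_P = (57.7 − 55.2)/14.8 = 0.1689; z_E = (4.0 − 5.69)/1.63 = -1.0368; E_B = (0.1689 − (-1.0368))/√2 = 0.8526.
E_A − E_B = 1.2746 − 0.8526 = 0.4220 ≈ 0.42.

0.42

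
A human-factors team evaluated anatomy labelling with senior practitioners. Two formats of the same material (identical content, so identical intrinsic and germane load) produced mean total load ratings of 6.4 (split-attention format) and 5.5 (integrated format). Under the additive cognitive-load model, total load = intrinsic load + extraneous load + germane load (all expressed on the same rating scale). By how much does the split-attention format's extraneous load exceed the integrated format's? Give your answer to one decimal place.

0.9

Intrinsic and germane load are equal across formats, so the difference in total load equals the difference in extraneous load.
Extraneous-load difference = 6.4 − 5.5 = 0.9.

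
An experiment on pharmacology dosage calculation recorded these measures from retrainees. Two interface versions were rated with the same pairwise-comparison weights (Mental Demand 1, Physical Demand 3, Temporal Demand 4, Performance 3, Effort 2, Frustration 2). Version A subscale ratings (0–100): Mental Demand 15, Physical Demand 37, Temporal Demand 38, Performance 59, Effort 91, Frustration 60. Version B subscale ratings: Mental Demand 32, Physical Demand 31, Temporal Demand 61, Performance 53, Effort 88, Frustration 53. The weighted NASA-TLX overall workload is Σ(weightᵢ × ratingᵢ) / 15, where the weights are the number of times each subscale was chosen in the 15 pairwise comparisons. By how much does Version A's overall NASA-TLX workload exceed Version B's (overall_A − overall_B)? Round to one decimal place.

-3.5

Version A weighted sum = 1·15 + 3·37 + 4·38 + 3·59 + 2·91 + 2·60 = 15 + 111 + 152 + 177 + 182 + 120 = 757; overall_A = 757/15 = 50.4667.
Version B weighted sum = 1·32 + 3·31 + 4·61 + 3·53 + 2·88 + 2·53 = 32 + 93 + 244 + 159 + 176 + 106 = 810; overall_B = 810/15 = 54.0000.
Difference = 50.4667 − 54.0000 = -3.5333 ≈ -3.5.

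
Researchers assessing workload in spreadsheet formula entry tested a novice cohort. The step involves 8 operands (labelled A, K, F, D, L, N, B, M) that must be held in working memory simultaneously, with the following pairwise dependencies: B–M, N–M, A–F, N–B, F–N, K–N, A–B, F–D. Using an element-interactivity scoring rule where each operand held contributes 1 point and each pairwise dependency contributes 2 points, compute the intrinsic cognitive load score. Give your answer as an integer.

24

Count of operands held simultaneously: 8.
Count of pairwise dependencies listed: 8.
Element contribution: 8 × 1 = 8.
Interaction contribution: 8 × 2 = 16.
Intrinsic load = 8 + 16 = 24.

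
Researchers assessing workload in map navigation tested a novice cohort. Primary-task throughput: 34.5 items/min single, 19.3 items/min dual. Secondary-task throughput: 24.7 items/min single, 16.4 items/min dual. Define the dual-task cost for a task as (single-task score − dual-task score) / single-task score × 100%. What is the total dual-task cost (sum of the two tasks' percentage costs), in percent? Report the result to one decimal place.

77.7

Primary cost = (34.5 − 19.3) / 34.5 × 100% = 44.0580%.
Secondary cost = (24.7 − 16.4) / 24.7 × 100% = 33.6032%.
Total = 44.0580% + 33.6032% = 77.6612% ≈ 77.7%.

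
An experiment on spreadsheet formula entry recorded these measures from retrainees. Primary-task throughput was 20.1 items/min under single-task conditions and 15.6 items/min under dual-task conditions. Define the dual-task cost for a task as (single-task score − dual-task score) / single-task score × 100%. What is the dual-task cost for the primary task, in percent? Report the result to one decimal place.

Cost = (20.1 − 15.6) / 20.1 × 100%
     = 4.5000 / 20.1 × 100% = 22.3881%.
≈ 22.4%.

22.4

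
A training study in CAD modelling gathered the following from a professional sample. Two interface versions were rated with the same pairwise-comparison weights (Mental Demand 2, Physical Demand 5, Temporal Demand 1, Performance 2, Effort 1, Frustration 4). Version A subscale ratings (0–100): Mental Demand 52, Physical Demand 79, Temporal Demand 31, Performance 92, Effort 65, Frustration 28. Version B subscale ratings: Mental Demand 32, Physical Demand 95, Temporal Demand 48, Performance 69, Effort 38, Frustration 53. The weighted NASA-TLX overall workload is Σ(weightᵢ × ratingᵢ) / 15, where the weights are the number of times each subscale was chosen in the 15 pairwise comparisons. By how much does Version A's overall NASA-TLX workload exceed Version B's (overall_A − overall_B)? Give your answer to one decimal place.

Version A weighted sum = 2·52 + 5·79 + 1·31 + 2·92 + 1·65 + 4·28 = 104 + 395 + 31 + 184 + 65 + 112 = 891; overall_A = 891/15 = 59.4000.
Version B weighted sum = 2·32 + 5·95 + 1·48 + 2·69 + 1·38 + 4·53 = 64 + 475 + 48 + 138 + 38 + 212 = 975; overall_B = 975/15 = 65.0000.
Difference = 59.4000 − 65.0000 = -5.6000 ≈ -5.6.

-5.6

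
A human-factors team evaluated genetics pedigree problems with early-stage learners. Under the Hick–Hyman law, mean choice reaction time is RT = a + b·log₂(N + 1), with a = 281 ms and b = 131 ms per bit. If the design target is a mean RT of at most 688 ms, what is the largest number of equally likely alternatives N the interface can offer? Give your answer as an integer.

7

Set 281 + 131·log₂(N + 1) ≤ 688.
log₂(N + 1) ≤ (688 − 281) / 131 = 3.1069.
N + 1 ≤ 2^3.1069 = 8.6153.
N ≤ 7.6153, so the largest integer N is 7.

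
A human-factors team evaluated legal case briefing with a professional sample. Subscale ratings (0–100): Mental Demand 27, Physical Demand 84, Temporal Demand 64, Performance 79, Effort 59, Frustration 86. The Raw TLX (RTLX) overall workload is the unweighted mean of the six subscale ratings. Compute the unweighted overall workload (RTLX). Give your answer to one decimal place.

66.5

Sum of ratings = 27 + 84 + 64 + 79 + 59 + 86 = 399.
RTLX = 399 / 6 = 66.5000 ≈ 66.5.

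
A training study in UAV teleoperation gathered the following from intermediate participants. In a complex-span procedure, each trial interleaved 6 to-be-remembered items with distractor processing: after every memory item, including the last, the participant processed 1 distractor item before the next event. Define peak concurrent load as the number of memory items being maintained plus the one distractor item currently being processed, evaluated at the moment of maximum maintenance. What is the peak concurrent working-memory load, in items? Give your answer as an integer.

7

Maintenance is greatest during the distractor(s) after memory item 6: all 6 memory items are being held.
One distractor item is concurrently being processed.
Peak concurrent load = 6 + 1 = 7 items.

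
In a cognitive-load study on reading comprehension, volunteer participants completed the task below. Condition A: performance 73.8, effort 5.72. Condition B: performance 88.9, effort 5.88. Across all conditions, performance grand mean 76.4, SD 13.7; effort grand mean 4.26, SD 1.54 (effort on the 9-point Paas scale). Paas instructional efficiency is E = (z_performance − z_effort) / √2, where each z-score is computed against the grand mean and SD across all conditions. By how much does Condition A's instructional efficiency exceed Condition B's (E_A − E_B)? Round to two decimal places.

Condition A: z_P = (73.8 − 76.4)/13.7 = -0.1898; z_E = (5.72 − 4.26)/1.54 = 0.9481; E_A = (-0.1898 − 0.9481)/√2 = -0.8046.
Condition B: z_P = (88.9 − 76.4)/13.7 = 0.9124; z_E = (5.88 − 4.26)/1.54 = 1.0519; E_B = (0.9124 − 1.0519)/√2 = -0.0986.
E_A − E_B = -0.8046 − (-0.0986) = -0.7060 ≈ -0.71.

-0.71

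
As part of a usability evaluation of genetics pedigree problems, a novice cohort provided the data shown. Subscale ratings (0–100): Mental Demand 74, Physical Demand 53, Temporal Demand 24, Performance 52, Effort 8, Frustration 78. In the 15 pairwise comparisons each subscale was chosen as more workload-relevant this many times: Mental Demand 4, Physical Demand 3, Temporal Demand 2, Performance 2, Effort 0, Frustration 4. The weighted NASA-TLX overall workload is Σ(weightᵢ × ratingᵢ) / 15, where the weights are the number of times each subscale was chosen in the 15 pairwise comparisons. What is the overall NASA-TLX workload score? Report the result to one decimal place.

The tallies are the weights (they sum to 15).
Weighted sum = 4·74 + 3·53 + 2·24 + 2·52 + 0·8 + 4·78
            = 296 + 159 + 48 + 104 + 0 + 312 = 919.
Overall workload = 919 / 15 = 61.2667 ≈ 61.3.

61.3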